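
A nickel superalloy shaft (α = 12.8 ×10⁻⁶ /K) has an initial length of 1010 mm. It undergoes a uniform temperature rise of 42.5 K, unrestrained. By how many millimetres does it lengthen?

ΔL = α·L₀·ΔT = 12.8×10⁻⁶ × 1010 mm × 42.50 K = 0.549 mm.

0.549 mm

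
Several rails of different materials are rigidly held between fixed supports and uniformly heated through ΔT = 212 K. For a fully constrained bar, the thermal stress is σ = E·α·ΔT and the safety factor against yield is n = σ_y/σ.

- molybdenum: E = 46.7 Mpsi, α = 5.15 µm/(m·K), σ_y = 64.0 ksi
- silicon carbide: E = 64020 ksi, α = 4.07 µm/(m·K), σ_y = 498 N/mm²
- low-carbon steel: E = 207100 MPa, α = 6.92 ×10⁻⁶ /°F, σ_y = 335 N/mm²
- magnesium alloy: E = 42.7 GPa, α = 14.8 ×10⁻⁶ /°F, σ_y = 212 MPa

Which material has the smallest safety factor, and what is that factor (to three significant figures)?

low-carbon steel, n = 0.613

In consistent units (E in GPa, α in ×10⁻⁶/K, σ_y in MPa):
  molybdenum: E = 322.0, α = 5.15, σ_y = 441.3 → σ = 352 MPa, n = 1.26
  silicon carbide: E = 441.4, α = 4.07, σ_y = 498.0 → σ = 381 MPa, n = 1.31
  low-carbon steel: E = 207.1, α = 12.5, σ_y = 335.0 → σ = 547 MPa, n = 0.613
  magnesium alloy: E = 42.70, α = 26.6, σ_y = 212.0 → σ = 241 MPa, n = 0.879
Smallest n: low-carbon steel with n = 0.613.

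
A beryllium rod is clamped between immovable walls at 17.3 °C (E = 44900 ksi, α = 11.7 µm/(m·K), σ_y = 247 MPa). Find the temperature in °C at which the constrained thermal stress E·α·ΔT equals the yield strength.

85.5 °C

E = 44900 ksi = 309.6 GPa.
E·α·ΔT = 247.0 MPa ⇒ ΔT = 247.0 / (309.6×10³ × 11.7×10⁻⁶) = 68.19 K.
T = 17.3 + 68.19 = 85.49 °C.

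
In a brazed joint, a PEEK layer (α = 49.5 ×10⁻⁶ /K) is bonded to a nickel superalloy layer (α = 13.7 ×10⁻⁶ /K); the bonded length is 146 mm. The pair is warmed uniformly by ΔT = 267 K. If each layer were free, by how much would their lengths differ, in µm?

Δα = |49.5 − 13.7|×10⁻⁶/K = 35.8×10⁻⁶/K.
ΔL_mismatch = Δα·L·ΔT = 35.8×10⁻⁶ × 146.0 mm × 267.0 K = 1400 µm.

1400 µm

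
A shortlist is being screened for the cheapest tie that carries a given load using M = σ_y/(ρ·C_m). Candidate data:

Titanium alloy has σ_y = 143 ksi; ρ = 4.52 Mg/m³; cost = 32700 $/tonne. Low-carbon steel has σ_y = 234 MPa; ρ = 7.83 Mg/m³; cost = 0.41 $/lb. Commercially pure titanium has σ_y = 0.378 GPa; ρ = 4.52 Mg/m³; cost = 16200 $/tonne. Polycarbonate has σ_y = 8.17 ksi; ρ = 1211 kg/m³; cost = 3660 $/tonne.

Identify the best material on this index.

Putting every candidate on a common basis:
  titanium alloy: σ_y = 986.0 MPa, ρ = 4520 kg/m³, cost = 32.70 $/kg
  low-carbon steel: σ_y = 234.0 MPa, ρ = 7830 kg/m³, cost = 0.9039 $/kg
  commercially pure titanium: σ_y = 378.0 MPa, ρ = 4520 kg/m³, cost = 16.20 $/kg
  polycarbonate: σ_y = 56.33 MPa, ρ = 1211 kg/m³, cost = 3.660 $/kg
  low-carbon steel: M = 33.1 kN·m per $
  polycarbonate: M = 12.7 kN·m per $
  titanium alloy: M = 6.67 kN·m per $
  commercially pure titanium: M = 5.16 kN·m per $
The maximum is for low-carbon steel.

low-carbon steel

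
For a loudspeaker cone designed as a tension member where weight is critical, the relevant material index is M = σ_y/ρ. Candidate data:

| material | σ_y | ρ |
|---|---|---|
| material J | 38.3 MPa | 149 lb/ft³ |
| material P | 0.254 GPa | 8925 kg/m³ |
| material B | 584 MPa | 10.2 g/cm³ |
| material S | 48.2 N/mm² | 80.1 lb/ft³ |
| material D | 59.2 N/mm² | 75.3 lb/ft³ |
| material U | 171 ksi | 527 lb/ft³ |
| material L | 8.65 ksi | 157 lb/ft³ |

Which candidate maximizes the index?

material U

After converting to SI:
  material J: σ_y = 38.30 MPa, ρ = 2387 kg/m³
  material P: σ_y = 254.0 MPa, ρ = 8925 kg/m³
  material B: σ_y = 584.0 MPa, ρ = 10200 kg/m³
  material S: σ_y = 48.20 MPa, ρ = 1283 kg/m³
  material D: σ_y = 59.20 MPa, ρ = 1206 kg/m³
  material U: σ_y = 1179 MPa, ρ = 8442 kg/m³
  material L: σ_y = 59.64 MPa, ρ = 2515 kg/m³
  material U: M = 140 kN·m/kg
  material B: M = 57.3 kN·m/kg
  material D: M = 49.1 kN·m/kg
  material S: M = 37.6 kN·m/kg
  material P: M = 28.5 kN·m/kg
  material L: M = 23.7 kN·m/kg
  material J: M = 16.0 kN·m/kg
Material U ranks first.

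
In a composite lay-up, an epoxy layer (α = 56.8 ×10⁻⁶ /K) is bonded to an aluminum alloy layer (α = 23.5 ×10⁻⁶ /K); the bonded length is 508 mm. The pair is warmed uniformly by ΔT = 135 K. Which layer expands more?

epoxy

α(epoxy) = 56.8×10⁻⁶/K vs α(aluminum alloy) = 23.5×10⁻⁶/K.
Higher α expands more for the same ΔT: epoxy.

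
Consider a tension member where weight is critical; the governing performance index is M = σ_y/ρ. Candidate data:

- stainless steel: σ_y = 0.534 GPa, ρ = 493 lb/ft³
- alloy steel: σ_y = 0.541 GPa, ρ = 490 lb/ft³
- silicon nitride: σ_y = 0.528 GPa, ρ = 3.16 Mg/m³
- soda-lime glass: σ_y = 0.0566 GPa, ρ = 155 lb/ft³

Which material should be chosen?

Convert each candidate to consistent units, then evaluate M:
  stainless steel: σ_y = 534.0 MPa, ρ = 7897 kg/m³
  alloy steel: σ_y = 541.0 MPa, ρ = 7849 kg/m³
  silicon nitride: σ_y = 528.0 MPa, ρ = 3160 kg/m³
  soda-lime glass: σ_y = 56.60 MPa, ρ = 2483 kg/m³
  silicon nitride: M = 167 kN·m/kg
  alloy steel: M = 68.9 kN·m/kg
  stainless steel: M = 67.6 kN·m/kg
  soda-lime glass: M = 22.8 kN·m/kg
Highest index: silicon nitride.

silicon nitride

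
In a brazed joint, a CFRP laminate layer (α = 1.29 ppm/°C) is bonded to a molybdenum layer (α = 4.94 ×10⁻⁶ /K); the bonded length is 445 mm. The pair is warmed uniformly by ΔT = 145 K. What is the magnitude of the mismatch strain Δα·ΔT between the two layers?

Δα = |1.29 − 4.94|×10⁻⁶/K = 3.65×10⁻⁶/K.
Mismatch strain = Δα·ΔT = 3.65×10⁻⁶ × 145.0 = 5.29×10⁻⁴.

5.29×10⁻⁴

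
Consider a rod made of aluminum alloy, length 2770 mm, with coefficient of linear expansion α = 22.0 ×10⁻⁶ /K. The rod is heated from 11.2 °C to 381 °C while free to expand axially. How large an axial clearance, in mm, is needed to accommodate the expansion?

22.5 mm

ΔT = 381 − 11.2 = 369.8 K.
ΔL = α·L₀·ΔT = 22.0×10⁻⁶ × 2770 mm × 369.8 K = 22.5 mm.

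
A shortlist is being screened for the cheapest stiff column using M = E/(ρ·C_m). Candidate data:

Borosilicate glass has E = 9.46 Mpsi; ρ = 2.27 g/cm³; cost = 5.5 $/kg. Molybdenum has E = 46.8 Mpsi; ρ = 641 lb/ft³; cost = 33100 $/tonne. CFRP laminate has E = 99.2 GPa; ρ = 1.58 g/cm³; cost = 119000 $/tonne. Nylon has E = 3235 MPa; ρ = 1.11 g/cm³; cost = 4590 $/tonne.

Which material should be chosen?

Normalizing units and computing the index:
  borosilicate glass: E = 65.22 GPa, ρ = 2270 kg/m³, cost = 5.500 $/kg
  molybdenum: E = 322.7 GPa, ρ = 10270 kg/m³, cost = 33.10 $/kg
  CFRP laminate: E = 99.20 GPa, ρ = 1580 kg/m³, cost = 119.0 $/kg
  nylon: E = 3.235 GPa, ρ = 1110 kg/m³, cost = 4.590 $/kg
  borosilicate glass: M = 5.22 MN·m per $
  molybdenum: M = 0.949 MN·m per $
  nylon: M = 0.635 MN·m per $
  CFRP laminate: M = 0.528 MN·m per $
Borosilicate glass ranks first.

borosilicate glass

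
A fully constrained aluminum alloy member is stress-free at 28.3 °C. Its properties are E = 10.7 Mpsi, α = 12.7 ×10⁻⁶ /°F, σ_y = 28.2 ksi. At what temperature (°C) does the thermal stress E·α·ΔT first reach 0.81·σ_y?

122 °C

E = 10.7 Mpsi = 73.77 GPa.
α = 12.7×10⁻⁶/°F × 9/5 = 22.9×10⁻⁶/K.
σ_y = 28.2 ksi = 194.4 MPa.
E·α·ΔT = 157.5 MPa ⇒ ΔT = 157.5 / (73.77×10³ × 22.9×10⁻⁶) = 93.38 K.
T = 28.3 + 93.38 = 121.7 °C.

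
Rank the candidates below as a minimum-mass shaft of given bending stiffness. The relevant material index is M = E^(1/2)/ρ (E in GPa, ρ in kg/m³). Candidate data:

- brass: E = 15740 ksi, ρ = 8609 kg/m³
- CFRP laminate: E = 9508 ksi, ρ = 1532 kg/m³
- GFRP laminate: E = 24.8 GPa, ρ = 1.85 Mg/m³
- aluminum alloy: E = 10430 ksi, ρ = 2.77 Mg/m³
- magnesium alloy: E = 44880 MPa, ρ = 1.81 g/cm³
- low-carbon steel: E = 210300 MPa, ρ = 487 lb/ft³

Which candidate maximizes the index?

After converting to SI:
  brass: E = 108.5 GPa, ρ = 8609 kg/m³
  CFRP laminate: E = 65.56 GPa, ρ = 1532 kg/m³
  GFRP laminate: E = 24.80 GPa, ρ = 1850 kg/m³
  aluminum alloy: E = 71.91 GPa, ρ = 2770 kg/m³
  magnesium alloy: E = 44.88 GPa, ρ = 1810 kg/m³
  low-carbon steel: E = 210.3 GPa, ρ = 7801 kg/m³
  CFRP laminate: M = 5.29×10⁻³
  magnesium alloy: M = 3.70×10⁻³
  aluminum alloy: M = 3.06×10⁻³
  GFRP laminate: M = 2.69×10⁻³
  low-carbon steel: M = 1.86×10⁻³
  brass: M = 1.21×10⁻³
CFRP laminate ranks first.

CFRP laminate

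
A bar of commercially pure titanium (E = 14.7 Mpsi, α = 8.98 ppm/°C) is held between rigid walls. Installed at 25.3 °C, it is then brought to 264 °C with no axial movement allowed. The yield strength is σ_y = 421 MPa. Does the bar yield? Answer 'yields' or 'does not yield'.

E = 14.7 Mpsi = 101.4 GPa.
ΔT = 238.7 K. Constrained thermal stress σ = E·α·ΔT = 101.4×10³ MPa × 8.98×10⁻⁶ × 238.7 = 217 MPa (compressive).
Compare to σ_y = 421 MPa: σ < σ_y, so it does not yield.

does not yield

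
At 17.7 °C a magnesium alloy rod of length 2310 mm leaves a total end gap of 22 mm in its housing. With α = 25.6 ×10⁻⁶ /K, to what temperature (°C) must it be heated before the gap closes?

390 °C

α·L₀·ΔT = 22.0 mm ⇒ ΔT = 22.0 / (25.6×10⁻⁶ × 2310.0) = 372.0 K.
T = 17.7 + 372.0 = 389.7 °C.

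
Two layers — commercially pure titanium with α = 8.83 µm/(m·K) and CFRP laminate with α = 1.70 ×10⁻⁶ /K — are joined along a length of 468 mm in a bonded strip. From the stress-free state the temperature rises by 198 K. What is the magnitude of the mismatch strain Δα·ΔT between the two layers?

1.41×10⁻³

Δα = |8.83 − 1.70|×10⁻⁶/K = 7.13×10⁻⁶/K.
Mismatch strain = Δα·ΔT = 7.13×10⁻⁶ × 198.0 = 1.41×10⁻³.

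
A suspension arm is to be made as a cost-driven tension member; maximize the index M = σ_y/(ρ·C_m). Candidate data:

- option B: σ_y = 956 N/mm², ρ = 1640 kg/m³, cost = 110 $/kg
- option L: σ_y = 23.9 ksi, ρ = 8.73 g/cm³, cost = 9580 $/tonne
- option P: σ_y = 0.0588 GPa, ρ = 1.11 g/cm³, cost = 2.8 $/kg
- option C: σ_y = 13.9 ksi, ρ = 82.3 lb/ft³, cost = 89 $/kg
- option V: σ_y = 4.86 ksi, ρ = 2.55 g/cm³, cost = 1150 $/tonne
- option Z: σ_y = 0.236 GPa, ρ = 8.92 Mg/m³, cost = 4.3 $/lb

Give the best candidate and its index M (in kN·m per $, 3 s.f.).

option P, M = 18.9 kN·m per $

Putting every candidate on a common basis:
  option B: σ_y = 956.0 MPa, ρ = 1640 kg/m³, cost = 110.0 $/kg
  option L: σ_y = 164.8 MPa, ρ = 8730 kg/m³, cost = 9.580 $/kg
  option P: σ_y = 58.80 MPa, ρ = 1110 kg/m³, cost = 2.800 $/kg
  option C: σ_y = 95.84 MPa, ρ = 1318 kg/m³, cost = 89.00 $/kg
  option V: σ_y = 33.51 MPa, ρ = 2550 kg/m³, cost = 1.150 $/kg
  option Z: σ_y = 236.0 MPa, ρ = 8920 kg/m³, cost = 9.480 $/kg
  option P: M = 18.9 kN·m per $
  option V: M = 11.4 kN·m per $
  option B: M = 5.30 kN·m per $
  option Z: M = 2.79 kN·m per $
  option L: M = 1.97 kN·m per $
  option C: M = 0.817 kN·m per $
Highest index: option P.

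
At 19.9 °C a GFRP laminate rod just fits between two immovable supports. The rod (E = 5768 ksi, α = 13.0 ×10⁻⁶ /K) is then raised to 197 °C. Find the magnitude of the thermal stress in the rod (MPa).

E = 5768 ksi = 39.77 GPa.
ΔT = 177.1 K. Constrained thermal stress σ = E·α·ΔT = 39.77×10³ MPa × 13.0×10⁻⁶ × 177.1 = 91.6 MPa (compressive).

91.6 MPa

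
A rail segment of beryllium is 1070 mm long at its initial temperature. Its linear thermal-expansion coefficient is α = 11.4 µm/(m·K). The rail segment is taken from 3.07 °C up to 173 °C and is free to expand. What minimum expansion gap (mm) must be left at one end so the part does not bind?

2.07 mm

ΔT = 173 − 3.07 = 169.9 K.
ΔL = α·L₀·ΔT = 11.4×10⁻⁶ × 1070 mm × 169.9 K = 2.07 mm.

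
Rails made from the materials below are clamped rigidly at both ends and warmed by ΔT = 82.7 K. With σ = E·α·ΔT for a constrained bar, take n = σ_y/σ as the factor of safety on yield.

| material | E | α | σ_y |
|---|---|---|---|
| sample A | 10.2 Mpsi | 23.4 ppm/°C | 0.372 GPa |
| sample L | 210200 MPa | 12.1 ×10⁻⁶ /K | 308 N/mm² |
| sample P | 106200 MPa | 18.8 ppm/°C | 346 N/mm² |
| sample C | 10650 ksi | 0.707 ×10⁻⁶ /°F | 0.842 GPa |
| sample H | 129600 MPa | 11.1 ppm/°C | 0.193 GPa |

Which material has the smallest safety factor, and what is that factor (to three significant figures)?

sample L, n = 1.46

Per material, after unit conversion:
  sample A: E = 70.33, α = 23.4, σ_y = 372.0 → σ = 136 MPa, n = 2.73
  sample L: E = 210.2, α = 12.1, σ_y = 308.0 → σ = 210 MPa, n = 1.46
  sample P: E = 106.2, α = 18.8, σ_y = 346.0 → σ = 165 MPa, n = 2.10
  sample C: E = 73.43, α = 1.27, σ_y = 842.0 → σ = 7.73 MPa, n = 109
  sample H: E = 129.6, α = 11.1, σ_y = 193.0 → σ = 119 MPa, n = 1.62
The minimum is sample L at n = 1.46.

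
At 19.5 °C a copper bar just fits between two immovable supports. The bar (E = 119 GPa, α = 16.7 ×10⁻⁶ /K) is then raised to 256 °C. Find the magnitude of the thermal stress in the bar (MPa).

470 MPa

ΔT = 236.5 K. Constrained thermal stress σ = E·α·ΔT = 119.0×10³ MPa × 16.7×10⁻⁶ × 236.5 = 470 MPa (compressive).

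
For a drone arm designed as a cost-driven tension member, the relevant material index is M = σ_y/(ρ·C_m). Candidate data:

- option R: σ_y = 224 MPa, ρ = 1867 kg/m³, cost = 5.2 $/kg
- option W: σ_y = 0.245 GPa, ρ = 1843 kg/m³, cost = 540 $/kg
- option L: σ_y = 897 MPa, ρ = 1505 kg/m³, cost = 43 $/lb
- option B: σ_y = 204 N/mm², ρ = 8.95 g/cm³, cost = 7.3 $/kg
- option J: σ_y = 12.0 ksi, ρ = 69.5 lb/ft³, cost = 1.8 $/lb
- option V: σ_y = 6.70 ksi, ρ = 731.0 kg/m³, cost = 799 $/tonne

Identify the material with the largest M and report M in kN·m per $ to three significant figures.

Putting every candidate on a common basis:
  option R: σ_y = 224.0 MPa, ρ = 1867 kg/m³, cost = 5.200 $/kg
  option W: σ_y = 245.0 MPa, ρ = 1843 kg/m³, cost = 540.0 $/kg
  option L: σ_y = 897.0 MPa, ρ = 1505 kg/m³, cost = 94.80 $/kg
  option B: σ_y = 204.0 MPa, ρ = 8950 kg/m³, cost = 7.300 $/kg
  option J: σ_y = 82.74 MPa, ρ = 1113 kg/m³, cost = 3.968 $/kg
  option V: σ_y = 46.19 MPa, ρ = 731.0 kg/m³, cost = 0.7990 $/kg
  option V: M = 79.1 kN·m per $
  option R: M = 23.1 kN·m per $
  option J: M = 18.7 kN·m per $
  option L: M = 6.29 kN·m per $
  option B: M = 3.12 kN·m per $
  option W: M = 0.246 kN·m per $
Option V has the largest M.

option V, M = 79.1 kN·m per $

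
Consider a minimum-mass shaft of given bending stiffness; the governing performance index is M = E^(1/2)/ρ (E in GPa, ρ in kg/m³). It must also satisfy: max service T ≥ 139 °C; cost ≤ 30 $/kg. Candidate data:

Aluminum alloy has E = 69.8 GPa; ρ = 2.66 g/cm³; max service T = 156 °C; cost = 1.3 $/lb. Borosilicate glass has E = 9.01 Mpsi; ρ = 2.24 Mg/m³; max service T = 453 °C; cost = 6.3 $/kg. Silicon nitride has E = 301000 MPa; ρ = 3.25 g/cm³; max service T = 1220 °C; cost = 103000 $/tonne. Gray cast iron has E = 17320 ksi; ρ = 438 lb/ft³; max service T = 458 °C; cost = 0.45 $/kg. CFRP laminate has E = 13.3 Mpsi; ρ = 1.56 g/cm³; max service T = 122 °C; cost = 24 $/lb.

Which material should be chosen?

Screen on constraints: max service T ≥ 139 °C; cost ≤ 30 $/kg. Survivors: aluminum alloy, borosilicate glass, gray cast iron.
After converting to SI:
  aluminum alloy: E = 69.80 GPa, ρ = 2660 kg/m³
  borosilicate glass: E = 62.12 GPa, ρ = 2240 kg/m³
  gray cast iron: E = 119.4 GPa, ρ = 7016 kg/m³
  borosilicate glass: M = 3.52×10⁻³
  aluminum alloy: M = 3.14×10⁻³
  gray cast iron: M = 1.56×10⁻³
Highest index: borosilicate glass.

borosilicate glass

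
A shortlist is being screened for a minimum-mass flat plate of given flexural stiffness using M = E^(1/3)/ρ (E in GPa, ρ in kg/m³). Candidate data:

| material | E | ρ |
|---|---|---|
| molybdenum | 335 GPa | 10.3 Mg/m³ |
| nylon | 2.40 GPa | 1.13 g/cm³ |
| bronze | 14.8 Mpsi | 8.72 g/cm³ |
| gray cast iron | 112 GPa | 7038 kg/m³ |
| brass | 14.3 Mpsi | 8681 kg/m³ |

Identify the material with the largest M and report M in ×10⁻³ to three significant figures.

After converting to SI:
  molybdenum: E = 335.0 GPa, ρ = 10300 kg/m³
  nylon: E = 2.400 GPa, ρ = 1130 kg/m³
  bronze: E = 102.0 GPa, ρ = 8720 kg/m³
  gray cast iron: E = 112.0 GPa, ρ = 7038 kg/m³
  brass: E = 98.60 GPa, ρ = 8681 kg/m³
  nylon: M = 1.18×10⁻³
  gray cast iron: M = 0.685×10⁻³
  molybdenum: M = 0.674×10⁻³
  bronze: M = 0.536×10⁻³
  brass: M = 0.532×10⁻³
Highest index: nylon.

nylon, M = 1.18×10⁻³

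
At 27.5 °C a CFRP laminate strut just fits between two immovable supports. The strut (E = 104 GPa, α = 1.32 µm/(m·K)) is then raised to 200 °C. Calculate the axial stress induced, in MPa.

ΔT = 172.5 K. Constrained thermal stress σ = E·α·ΔT = 104.0×10³ MPa × 1.32×10⁻⁶ × 172.5 = 23.7 MPa (compressive).

23.7 MPa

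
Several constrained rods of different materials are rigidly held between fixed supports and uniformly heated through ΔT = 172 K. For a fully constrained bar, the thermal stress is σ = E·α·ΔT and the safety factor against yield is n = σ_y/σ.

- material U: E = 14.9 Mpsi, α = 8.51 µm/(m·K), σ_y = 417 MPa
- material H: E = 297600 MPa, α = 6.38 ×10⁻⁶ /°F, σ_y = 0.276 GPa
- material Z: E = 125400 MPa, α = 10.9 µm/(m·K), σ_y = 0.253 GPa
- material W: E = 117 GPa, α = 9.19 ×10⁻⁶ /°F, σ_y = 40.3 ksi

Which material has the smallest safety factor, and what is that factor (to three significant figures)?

material H, n = 0.470

In consistent units (E in GPa, α in ×10⁻⁶/K, σ_y in MPa):
  material U: E = 102.7, α = 8.51, σ_y = 417.0 → σ = 150 MPa, n = 2.77
  material H: E = 297.6, α = 11.5, σ_y = 276.0 → σ = 588 MPa, n = 0.470
  material Z: E = 125.4, α = 10.9, σ_y = 253.0 → σ = 235 MPa, n = 1.08
  material W: E = 117.0, α = 16.5, σ_y = 277.9 → σ = 333 MPa, n = 0.835
Smallest n: material H with n = 0.470.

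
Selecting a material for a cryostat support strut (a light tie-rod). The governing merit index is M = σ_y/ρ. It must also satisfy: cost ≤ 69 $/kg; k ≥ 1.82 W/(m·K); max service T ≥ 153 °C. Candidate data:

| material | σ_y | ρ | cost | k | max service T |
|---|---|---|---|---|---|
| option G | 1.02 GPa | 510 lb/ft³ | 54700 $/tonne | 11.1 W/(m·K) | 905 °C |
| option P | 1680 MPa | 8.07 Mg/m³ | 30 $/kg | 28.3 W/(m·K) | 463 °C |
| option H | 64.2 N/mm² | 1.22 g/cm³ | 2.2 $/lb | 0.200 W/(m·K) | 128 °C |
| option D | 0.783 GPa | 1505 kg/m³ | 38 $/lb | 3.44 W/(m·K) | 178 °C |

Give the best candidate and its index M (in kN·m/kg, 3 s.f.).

Screen on constraints: cost ≤ 69 $/kg; k ≥ 1.82 W/(m·K); max service T ≥ 153 °C. Survivors: option G, option P.
After converting to SI:
  option G: σ_y = 1020 MPa, ρ = 8169 kg/m³
  option P: σ_y = 1680 MPa, ρ = 8070 kg/m³
  option P: M = 208 kN·m/kg
  option G: M = 125 kN·m/kg
Option P has the largest M.

option P, M = 208 kN·m/kg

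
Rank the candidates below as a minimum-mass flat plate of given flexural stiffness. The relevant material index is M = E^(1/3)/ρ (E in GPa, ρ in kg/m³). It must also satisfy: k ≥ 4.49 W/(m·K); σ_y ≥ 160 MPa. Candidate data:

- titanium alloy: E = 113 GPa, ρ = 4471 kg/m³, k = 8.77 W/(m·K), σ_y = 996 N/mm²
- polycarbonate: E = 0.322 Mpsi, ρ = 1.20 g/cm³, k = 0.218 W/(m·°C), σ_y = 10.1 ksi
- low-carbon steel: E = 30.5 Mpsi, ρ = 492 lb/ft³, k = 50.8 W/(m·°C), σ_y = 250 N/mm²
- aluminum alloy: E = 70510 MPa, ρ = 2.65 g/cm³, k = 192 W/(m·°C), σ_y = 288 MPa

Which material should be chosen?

Screen on constraints: k ≥ 4.49 W/(m·K); σ_y ≥ 160 MPa. Survivors: titanium alloy, low-carbon steel, aluminum alloy.
Convert each candidate to consistent units, then evaluate M:
  titanium alloy: E = 113.0 GPa, ρ = 4471 kg/m³
  low-carbon steel: E = 210.3 GPa, ρ = 7881 kg/m³
  aluminum alloy: E = 70.51 GPa, ρ = 2650 kg/m³
  aluminum alloy: M = 1.56×10⁻³
  titanium alloy: M = 1.08×10⁻³
  low-carbon steel: M = 0.755×10⁻³
The maximum is for aluminum alloy.

aluminum alloy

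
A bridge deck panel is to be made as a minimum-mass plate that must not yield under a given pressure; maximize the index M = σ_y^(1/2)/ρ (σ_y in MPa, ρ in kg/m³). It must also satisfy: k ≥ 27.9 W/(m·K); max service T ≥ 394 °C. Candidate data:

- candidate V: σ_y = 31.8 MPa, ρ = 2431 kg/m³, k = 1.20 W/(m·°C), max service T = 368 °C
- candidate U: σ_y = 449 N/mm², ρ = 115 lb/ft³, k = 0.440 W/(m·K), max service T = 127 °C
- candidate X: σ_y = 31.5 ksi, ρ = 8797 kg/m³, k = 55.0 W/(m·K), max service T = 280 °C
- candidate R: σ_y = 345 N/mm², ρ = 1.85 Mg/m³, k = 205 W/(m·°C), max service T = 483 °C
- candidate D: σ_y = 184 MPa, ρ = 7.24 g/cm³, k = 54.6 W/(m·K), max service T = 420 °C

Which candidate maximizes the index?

candidate R

Screen on constraints: k ≥ 27.9 W/(m·K); max service T ≥ 394 °C. Survivors: candidate R, candidate D.
In SI units:
  candidate R: σ_y = 345.0 MPa, ρ = 1850 kg/m³
  candidate D: σ_y = 184.0 MPa, ρ = 7240 kg/m³
  candidate R: M = 10.0×10⁻³
  candidate D: M = 1.87×10⁻³
The maximum is for candidate R.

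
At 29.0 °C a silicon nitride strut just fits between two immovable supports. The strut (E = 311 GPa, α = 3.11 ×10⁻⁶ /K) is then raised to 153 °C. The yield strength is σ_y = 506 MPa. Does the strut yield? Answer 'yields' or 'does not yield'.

ΔT = 124.0 K. Constrained thermal stress σ = E·α·ΔT = 311.0×10³ MPa × 3.11×10⁻⁶ × 124.0 = 120 MPa (compressive).
Compare to σ_y = 506 MPa: σ < σ_y, so it does not yield.

does not yield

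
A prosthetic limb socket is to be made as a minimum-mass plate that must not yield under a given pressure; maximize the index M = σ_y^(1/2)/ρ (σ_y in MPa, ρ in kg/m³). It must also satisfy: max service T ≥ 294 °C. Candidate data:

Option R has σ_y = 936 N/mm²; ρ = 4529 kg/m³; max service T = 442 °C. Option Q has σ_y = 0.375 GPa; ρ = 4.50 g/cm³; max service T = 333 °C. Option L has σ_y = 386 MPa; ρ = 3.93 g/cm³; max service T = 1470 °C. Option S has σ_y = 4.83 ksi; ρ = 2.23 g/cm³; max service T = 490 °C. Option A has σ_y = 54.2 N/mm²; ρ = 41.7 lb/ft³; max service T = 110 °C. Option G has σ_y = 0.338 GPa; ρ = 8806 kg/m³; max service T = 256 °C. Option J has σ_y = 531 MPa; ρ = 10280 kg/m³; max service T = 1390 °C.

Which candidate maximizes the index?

option R

Screen on constraints: max service T ≥ 294 °C. Survivors: option R, option Q, option L, option S, option J.
Convert each candidate to consistent units, then evaluate M:
  option R: σ_y = 936.0 MPa, ρ = 4529 kg/m³
  option Q: σ_y = 375.0 MPa, ρ = 4500 kg/m³
  option L: σ_y = 386.0 MPa, ρ = 3930 kg/m³
  option S: σ_y = 33.30 MPa, ρ = 2230 kg/m³
  option J: σ_y = 531.0 MPa, ρ = 10280 kg/m³
  option R: M = 6.76×10⁻³
  option L: M = 5.00×10⁻³
  option Q: M = 4.30×10⁻³
  option S: M = 2.59×10⁻³
  option J: M = 2.24×10⁻³
The maximum is for option R.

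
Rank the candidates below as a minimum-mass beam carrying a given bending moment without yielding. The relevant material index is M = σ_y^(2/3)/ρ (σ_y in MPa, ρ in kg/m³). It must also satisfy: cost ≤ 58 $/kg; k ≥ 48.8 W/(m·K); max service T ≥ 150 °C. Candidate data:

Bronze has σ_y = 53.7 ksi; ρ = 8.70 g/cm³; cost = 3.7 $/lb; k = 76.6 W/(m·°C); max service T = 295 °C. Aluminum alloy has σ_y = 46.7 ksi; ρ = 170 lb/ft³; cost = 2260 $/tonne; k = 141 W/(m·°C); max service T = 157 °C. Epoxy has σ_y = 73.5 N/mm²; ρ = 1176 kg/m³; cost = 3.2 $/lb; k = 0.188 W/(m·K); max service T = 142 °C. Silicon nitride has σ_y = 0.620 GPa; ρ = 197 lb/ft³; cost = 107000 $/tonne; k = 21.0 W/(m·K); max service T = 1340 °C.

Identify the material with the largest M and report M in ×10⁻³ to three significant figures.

aluminum alloy, M = 17.3×10⁻³

Screen on constraints: cost ≤ 58 $/kg; k ≥ 48.8 W/(m·K); max service T ≥ 150 °C. Survivors: bronze, aluminum alloy.
Convert each candidate to consistent units, then evaluate M:
  bronze: σ_y = 370.2 MPa, ρ = 8700 kg/m³
  aluminum alloy: σ_y = 322.0 MPa, ρ = 2723 kg/m³
  aluminum alloy: M = 17.3×10⁻³
  bronze: M = 5.93×10⁻³
Aluminum alloy has the largest M.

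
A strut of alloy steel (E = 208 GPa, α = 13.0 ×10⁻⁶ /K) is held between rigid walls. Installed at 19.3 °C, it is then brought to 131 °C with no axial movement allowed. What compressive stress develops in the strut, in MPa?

ΔT = 111.7 K. Constrained thermal stress σ = E·α·ΔT = 208.0×10³ MPa × 13.0×10⁻⁶ × 111.7 = 302 MPa (compressive).

302 MPa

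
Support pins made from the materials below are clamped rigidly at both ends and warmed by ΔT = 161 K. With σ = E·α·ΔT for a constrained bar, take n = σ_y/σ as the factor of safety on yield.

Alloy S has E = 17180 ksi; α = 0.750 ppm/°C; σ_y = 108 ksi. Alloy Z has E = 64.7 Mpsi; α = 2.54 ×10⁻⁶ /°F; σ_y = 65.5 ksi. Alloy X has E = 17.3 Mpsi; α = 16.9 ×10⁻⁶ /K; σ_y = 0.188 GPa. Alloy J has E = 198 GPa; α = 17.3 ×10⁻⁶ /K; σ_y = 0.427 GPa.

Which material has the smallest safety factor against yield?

alloy X

In consistent units (E in GPa, α in ×10⁻⁶/K, σ_y in MPa):
  alloy S: E = 118.5, α = 0.750, σ_y = 744.6 → σ = 14.3 MPa, n = 52.1
  alloy Z: E = 446.1, α = 4.57, σ_y = 451.6 → σ = 328 MPa, n = 1.38
  alloy X: E = 119.3, α = 16.9, σ_y = 188.0 → σ = 325 MPa, n = 0.579
  alloy J: E = 198.0, α = 17.3, σ_y = 427.0 → σ = 551 MPa, n = 0.774
Smallest n: alloy X with n = 0.579.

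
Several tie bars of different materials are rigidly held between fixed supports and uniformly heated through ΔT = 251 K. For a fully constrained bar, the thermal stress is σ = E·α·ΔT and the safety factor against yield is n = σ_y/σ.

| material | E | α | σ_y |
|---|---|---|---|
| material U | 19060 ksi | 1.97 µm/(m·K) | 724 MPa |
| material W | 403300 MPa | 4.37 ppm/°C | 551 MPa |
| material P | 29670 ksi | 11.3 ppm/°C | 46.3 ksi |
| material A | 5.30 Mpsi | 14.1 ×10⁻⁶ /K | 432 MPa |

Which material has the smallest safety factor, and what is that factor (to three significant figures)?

In consistent units (E in GPa, α in ×10⁻⁶/K, σ_y in MPa):
  material U: E = 131.4, α = 1.97, σ_y = 724.0 → σ = 65.0 MPa, n = 11.1
  material W: E = 403.3, α = 4.37, σ_y = 551.0 → σ = 442 MPa, n = 1.25
  material P: E = 204.6, α = 11.3, σ_y = 319.2 → σ = 580 MPa, n = 0.550
  material A: E = 36.54, α = 14.1, σ_y = 432.0 → σ = 129 MPa, n = 3.34
Smallest n: material P with n = 0.550.

material P, n = 0.550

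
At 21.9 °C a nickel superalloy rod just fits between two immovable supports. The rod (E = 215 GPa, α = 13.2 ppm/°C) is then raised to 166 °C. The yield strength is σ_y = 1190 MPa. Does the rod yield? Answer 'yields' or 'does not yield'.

does not yield

ΔT = 144.1 K. Constrained thermal stress σ = E·α·ΔT = 215.0×10³ MPa × 13.2×10⁻⁶ × 144.1 = 409 MPa (compressive).
Compare to σ_y = 1190 MPa: σ < σ_y, so it does not yield.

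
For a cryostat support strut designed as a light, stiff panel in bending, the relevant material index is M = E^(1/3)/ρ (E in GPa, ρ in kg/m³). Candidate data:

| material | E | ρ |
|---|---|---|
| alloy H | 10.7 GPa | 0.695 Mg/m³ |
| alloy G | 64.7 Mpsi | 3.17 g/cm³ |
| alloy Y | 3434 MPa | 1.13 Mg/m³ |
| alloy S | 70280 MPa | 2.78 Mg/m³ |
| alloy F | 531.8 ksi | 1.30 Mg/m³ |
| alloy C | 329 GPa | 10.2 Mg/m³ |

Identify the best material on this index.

Normalizing units and computing the index:
  alloy H: E = 10.70 GPa, ρ = 695.0 kg/m³
  alloy G: E = 446.1 GPa, ρ = 3170 kg/m³
  alloy Y: E = 3.434 GPa, ρ = 1130 kg/m³
  alloy S: E = 70.28 GPa, ρ = 2780 kg/m³
  alloy F: E = 3.667 GPa, ρ = 1300 kg/m³
  alloy C: E = 329.0 GPa, ρ = 10200 kg/m³
  alloy H: M = 3.17×10⁻³
  alloy G: M = 2.41×10⁻³
  alloy S: M = 1.48×10⁻³
  alloy Y: M = 1.34×10⁻³
  alloy F: M = 1.19×10⁻³
  alloy C: M = 0.677×10⁻³
The maximum is for alloy H.

alloy H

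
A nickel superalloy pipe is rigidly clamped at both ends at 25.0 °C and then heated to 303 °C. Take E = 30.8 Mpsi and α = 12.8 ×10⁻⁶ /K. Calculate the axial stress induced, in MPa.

E = 30.8 Mpsi = 212.4 GPa.
ΔT = 278.0 K. Constrained thermal stress σ = E·α·ΔT = 212.4×10³ MPa × 12.8×10⁻⁶ × 278.0 = 756 MPa (compressive).

756 MPa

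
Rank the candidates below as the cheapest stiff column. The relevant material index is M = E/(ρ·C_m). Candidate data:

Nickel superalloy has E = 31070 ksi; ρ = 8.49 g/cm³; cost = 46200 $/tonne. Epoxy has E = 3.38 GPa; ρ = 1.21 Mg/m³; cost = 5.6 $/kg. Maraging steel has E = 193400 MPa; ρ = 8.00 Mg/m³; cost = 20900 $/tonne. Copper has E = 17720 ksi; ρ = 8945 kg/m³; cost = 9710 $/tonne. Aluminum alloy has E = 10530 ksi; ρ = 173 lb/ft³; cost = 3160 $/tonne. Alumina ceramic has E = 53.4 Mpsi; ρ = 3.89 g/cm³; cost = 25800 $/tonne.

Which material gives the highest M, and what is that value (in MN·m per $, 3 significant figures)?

aluminum alloy, M = 8.29 MN·m per $

Convert each candidate to consistent units, then evaluate M:
  nickel superalloy: E = 214.2 GPa, ρ = 8490 kg/m³, cost = 46.20 $/kg
  epoxy: E = 3.380 GPa, ρ = 1210 kg/m³, cost = 5.600 $/kg
  maraging steel: E = 193.4 GPa, ρ = 8000 kg/m³, cost = 20.90 $/kg
  copper: E = 122.2 GPa, ρ = 8945 kg/m³, cost = 9.710 $/kg
  aluminum alloy: E = 72.60 GPa, ρ = 2771 kg/m³, cost = 3.160 $/kg
  alumina ceramic: E = 368.2 GPa, ρ = 3890 kg/m³, cost = 25.80 $/kg
  aluminum alloy: M = 8.29 MN·m per $
  alumina ceramic: M = 3.67 MN·m per $
  copper: M = 1.41 MN·m per $
  maraging steel: M = 1.16 MN·m per $
  nickel superalloy: M = 0.546 MN·m per $
  epoxy: M = 0.499 MN·m per $
The maximum is for aluminum alloy.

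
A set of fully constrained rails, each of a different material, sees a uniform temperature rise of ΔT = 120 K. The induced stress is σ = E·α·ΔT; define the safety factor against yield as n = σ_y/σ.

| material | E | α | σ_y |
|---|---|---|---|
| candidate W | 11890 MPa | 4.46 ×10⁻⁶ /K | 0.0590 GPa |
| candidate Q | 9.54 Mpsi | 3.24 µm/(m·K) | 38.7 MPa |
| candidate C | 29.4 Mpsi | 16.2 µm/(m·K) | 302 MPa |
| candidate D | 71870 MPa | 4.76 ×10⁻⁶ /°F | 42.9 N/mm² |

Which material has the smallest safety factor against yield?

Per material, after unit conversion:
  candidate W: E = 11.89, α = 4.46, σ_y = 59.00 → σ = 6.36 MPa, n = 9.27
  candidate Q: E = 65.78, α = 3.24, σ_y = 38.70 → σ = 25.6 MPa, n = 1.51
  candidate C: E = 202.7, α = 16.2, σ_y = 302.0 → σ = 394 MPa, n = 0.766
  candidate D: E = 71.87, α = 8.57, σ_y = 42.90 → σ = 73.9 MPa, n = 0.581
Smallest n: candidate D with n = 0.581.

candidate D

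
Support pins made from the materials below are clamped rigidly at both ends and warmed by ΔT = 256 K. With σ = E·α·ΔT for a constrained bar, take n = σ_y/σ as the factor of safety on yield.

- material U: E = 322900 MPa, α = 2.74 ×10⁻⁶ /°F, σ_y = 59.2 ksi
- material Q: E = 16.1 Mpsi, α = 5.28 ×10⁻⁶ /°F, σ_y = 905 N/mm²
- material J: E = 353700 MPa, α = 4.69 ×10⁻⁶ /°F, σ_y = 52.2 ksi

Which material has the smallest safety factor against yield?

material J

In consistent units (E in GPa, α in ×10⁻⁶/K, σ_y in MPa):
  material U: E = 322.9, α = 4.93, σ_y = 408.2 → σ = 408 MPa, n = 1.00
  material Q: E = 111.0, α = 9.50, σ_y = 905.0 → σ = 270 MPa, n = 3.35
  material J: E = 353.7, α = 8.44, σ_y = 359.9 → σ = 764 MPa, n = 0.471
Material J has the lowest safety factor, n = 0.471.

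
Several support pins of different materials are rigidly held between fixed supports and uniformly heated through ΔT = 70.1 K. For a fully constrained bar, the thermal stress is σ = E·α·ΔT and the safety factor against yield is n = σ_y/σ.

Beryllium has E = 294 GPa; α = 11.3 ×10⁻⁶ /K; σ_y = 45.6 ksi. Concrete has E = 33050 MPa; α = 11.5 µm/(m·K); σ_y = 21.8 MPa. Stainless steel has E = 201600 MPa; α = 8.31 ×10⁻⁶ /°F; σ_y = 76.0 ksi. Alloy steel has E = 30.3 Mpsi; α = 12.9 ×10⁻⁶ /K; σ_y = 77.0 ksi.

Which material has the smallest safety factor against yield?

With everything in SI (GPa, ×10⁻⁶/K, MPa):
  beryllium: E = 294.0, α = 11.3, σ_y = 314.4 → σ = 233 MPa, n = 1.35
  concrete: E = 33.05, α = 11.5, σ_y = 21.80 → σ = 26.6 MPa, n = 0.818
  stainless steel: E = 201.6, α = 15.0, σ_y = 524.0 → σ = 211 MPa, n = 2.48
  alloy steel: E = 208.9, α = 12.9, σ_y = 530.9 → σ = 189 MPa, n = 2.81
Concrete has the lowest safety factor, n = 0.818.

concrete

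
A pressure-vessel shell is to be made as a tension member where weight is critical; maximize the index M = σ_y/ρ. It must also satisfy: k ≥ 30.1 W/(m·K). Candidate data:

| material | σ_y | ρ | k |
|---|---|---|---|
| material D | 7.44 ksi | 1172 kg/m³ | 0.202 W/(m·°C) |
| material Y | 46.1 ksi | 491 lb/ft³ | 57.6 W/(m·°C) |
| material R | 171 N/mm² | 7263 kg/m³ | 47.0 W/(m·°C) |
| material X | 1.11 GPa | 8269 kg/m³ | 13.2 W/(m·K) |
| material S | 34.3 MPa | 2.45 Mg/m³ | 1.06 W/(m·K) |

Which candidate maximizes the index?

material Y

Screen on constraints: k ≥ 30.1 W/(m·K). Survivors: material Y, material R.
Convert each candidate to consistent units, then evaluate M:
  material Y: σ_y = 317.8 MPa, ρ = 7865 kg/m³
  material R: σ_y = 171.0 MPa, ρ = 7263 kg/m³
  material Y: M = 40.4 kN·m/kg
  material R: M = 23.5 kN·m/kg
The maximum is for material Y.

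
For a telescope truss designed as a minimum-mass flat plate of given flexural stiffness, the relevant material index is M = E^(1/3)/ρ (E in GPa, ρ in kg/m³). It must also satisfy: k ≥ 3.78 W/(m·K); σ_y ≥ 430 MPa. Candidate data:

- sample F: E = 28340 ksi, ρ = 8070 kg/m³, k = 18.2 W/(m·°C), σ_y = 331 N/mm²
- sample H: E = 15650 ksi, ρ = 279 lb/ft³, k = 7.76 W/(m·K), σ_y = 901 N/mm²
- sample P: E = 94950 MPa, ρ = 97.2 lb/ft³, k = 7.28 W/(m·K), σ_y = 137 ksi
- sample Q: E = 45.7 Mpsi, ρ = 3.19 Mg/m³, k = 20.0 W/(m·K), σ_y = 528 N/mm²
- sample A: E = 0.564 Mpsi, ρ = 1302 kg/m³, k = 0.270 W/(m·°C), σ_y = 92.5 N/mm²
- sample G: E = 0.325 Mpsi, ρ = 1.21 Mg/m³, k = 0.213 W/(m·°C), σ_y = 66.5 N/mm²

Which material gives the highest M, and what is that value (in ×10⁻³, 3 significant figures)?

Screen on constraints: k ≥ 3.78 W/(m·K); σ_y ≥ 430 MPa. Survivors: sample H, sample P, sample Q.
After converting to SI:
  sample H: E = 107.9 GPa, ρ = 4469 kg/m³
  sample P: E = 94.95 GPa, ρ = 1557 kg/m³
  sample Q: E = 315.1 GPa, ρ = 3190 kg/m³
  sample P: M = 2.93×10⁻³
  sample Q: M = 2.13×10⁻³
  sample H: M = 1.07×10⁻³
Highest index: sample P.

sample P, M = 2.93×10⁻³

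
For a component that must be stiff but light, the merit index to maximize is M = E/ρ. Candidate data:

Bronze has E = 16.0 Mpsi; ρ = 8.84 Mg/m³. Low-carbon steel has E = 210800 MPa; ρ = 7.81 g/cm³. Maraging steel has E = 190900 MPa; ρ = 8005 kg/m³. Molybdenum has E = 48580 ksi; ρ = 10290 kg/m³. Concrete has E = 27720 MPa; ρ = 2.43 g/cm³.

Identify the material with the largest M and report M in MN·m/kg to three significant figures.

molybdenum, M = 32.6 MN·m/kg

Convert each candidate to consistent units, then evaluate M:
  bronze: E = 110.3 GPa, ρ = 8840 kg/m³
  low-carbon steel: E = 210.8 GPa, ρ = 7810 kg/m³
  maraging steel: E = 190.9 GPa, ρ = 8005 kg/m³
  molybdenum: E = 334.9 GPa, ρ = 10290 kg/m³
  concrete: E = 27.72 GPa, ρ = 2430 kg/m³
  molybdenum: M = 32.6 MN·m/kg
  low-carbon steel: M = 27.0 MN·m/kg
  maraging steel: M = 23.8 MN·m/kg
  bronze: M = 12.5 MN·m/kg
  concrete: M = 11.4 MN·m/kg
Molybdenum has the largest M.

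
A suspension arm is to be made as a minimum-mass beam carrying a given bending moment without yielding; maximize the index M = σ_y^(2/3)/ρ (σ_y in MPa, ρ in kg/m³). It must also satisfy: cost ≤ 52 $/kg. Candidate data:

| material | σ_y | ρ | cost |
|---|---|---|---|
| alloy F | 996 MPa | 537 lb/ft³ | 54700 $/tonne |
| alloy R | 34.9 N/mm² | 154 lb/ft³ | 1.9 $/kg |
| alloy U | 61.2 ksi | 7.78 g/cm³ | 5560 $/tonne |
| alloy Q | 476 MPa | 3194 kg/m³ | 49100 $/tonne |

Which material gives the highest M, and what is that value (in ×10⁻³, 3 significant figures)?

Screen on constraints: cost ≤ 52 $/kg. Survivors: alloy R, alloy U, alloy Q.
After converting to SI:
  alloy R: σ_y = 34.90 MPa, ρ = 2467 kg/m³
  alloy U: σ_y = 422.0 MPa, ρ = 7780 kg/m³
  alloy Q: σ_y = 476.0 MPa, ρ = 3194 kg/m³
  alloy Q: M = 19.1×10⁻³
  alloy U: M = 7.23×10⁻³
  alloy R: M = 4.33×10⁻³
Highest index: alloy Q.

alloy Q, M = 19.1×10⁻³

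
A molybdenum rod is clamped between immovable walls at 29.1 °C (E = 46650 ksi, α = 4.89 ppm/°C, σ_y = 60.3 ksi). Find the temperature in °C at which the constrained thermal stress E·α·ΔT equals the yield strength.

293 °C

E = 46650 ksi = 321.6 GPa.
σ_y = 60.3 ksi = 415.8 MPa.
E·α·ΔT = 415.8 MPa ⇒ ΔT = 415.8 / (321.6×10³ × 4.89×10⁻⁶) = 264.3 K.
T = 29.1 + 264.3 = 293.4 °C.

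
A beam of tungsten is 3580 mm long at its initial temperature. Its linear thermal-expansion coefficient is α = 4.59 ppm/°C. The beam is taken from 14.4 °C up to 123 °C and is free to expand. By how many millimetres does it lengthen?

1.78 mm

ΔT = 123 − 14.4 = 108.6 K.
ΔL = α·L₀·ΔT = 4.59×10⁻⁶ × 3580 mm × 108.6 K = 1.78 mm.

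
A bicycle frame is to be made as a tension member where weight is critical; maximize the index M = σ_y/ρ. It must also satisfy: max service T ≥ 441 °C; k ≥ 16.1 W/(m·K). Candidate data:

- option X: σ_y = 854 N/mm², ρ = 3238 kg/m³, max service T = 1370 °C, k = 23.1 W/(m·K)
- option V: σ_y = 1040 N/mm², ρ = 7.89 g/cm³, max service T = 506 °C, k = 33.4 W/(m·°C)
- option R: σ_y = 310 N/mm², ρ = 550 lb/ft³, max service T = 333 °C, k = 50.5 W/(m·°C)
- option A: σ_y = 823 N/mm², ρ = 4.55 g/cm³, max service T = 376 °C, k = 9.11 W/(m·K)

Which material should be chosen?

Screen on constraints: max service T ≥ 441 °C; k ≥ 16.1 W/(m·K). Survivors: option X, option V.
Putting every candidate on a common basis:
  option X: σ_y = 854.0 MPa, ρ = 3238 kg/m³
  option V: σ_y = 1040 MPa, ρ = 7890 kg/m³
  option X: M = 264 kN·m/kg
  option V: M = 132 kN·m/kg
The maximum is for option X.

option X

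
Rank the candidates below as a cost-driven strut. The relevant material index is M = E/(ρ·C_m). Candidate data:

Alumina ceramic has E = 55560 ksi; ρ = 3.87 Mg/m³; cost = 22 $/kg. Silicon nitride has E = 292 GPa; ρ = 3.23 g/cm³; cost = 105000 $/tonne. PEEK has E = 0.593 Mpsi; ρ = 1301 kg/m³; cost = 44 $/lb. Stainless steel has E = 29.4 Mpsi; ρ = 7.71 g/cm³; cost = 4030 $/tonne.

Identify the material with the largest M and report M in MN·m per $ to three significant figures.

Putting every candidate on a common basis:
  alumina ceramic: E = 383.1 GPa, ρ = 3870 kg/m³, cost = 22.00 $/kg
  silicon nitride: E = 292.0 GPa, ρ = 3230 kg/m³, cost = 105.0 $/kg
  PEEK: E = 4.089 GPa, ρ = 1301 kg/m³, cost = 97.00 $/kg
  stainless steel: E = 202.7 GPa, ρ = 7710 kg/m³, cost = 4.030 $/kg
  stainless steel: M = 6.52 MN·m per $
  alumina ceramic: M = 4.50 MN·m per $
  silicon nitride: M = 0.861 MN·m per $
  PEEK: M = 0.0324 MN·m per $
Stainless steel has the largest M.

stainless steel, M = 6.52 MN·m per $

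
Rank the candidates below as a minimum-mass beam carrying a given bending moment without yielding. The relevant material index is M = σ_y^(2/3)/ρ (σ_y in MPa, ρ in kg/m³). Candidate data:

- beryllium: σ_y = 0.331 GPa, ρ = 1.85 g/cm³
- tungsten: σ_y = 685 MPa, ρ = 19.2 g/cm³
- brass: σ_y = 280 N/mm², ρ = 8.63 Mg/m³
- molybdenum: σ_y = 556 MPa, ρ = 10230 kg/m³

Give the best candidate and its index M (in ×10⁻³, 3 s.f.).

beryllium, M = 25.9×10⁻³

Convert each candidate to consistent units, then evaluate M:
  beryllium: σ_y = 331.0 MPa, ρ = 1850 kg/m³
  tungsten: σ_y = 685.0 MPa, ρ = 19200 kg/m³
  brass: σ_y = 280.0 MPa, ρ = 8630 kg/m³
  molybdenum: σ_y = 556.0 MPa, ρ = 10230 kg/m³
  beryllium: M = 25.9×10⁻³
  molybdenum: M = 6.61×10⁻³
  brass: M = 4.96×10⁻³
  tungsten: M = 4.05×10⁻³
Beryllium ranks first.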